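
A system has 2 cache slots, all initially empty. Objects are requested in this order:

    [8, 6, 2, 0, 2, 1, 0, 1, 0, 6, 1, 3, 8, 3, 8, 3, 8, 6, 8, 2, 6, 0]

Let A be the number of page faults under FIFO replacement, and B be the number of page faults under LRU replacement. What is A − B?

-3

Under FIFO: F F F F . F . . . F . F F . . . . F . F . F → 11 faults.
Under LRU: F F F F . F F . . F F F F . . . . F . F F F → 14 faults.
A − B = 11 − 14 = -3.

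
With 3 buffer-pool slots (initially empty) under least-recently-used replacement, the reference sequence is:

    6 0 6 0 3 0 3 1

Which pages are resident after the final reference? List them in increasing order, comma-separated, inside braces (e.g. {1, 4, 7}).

{0, 1, 3}

6: miss, frames [6]
0: miss, frames [6, 0]
6: hit
0: hit
3: miss, frames [6, 0, 3]
0: hit
3: hit
1: miss, evict 6, frames [0, 3, 1]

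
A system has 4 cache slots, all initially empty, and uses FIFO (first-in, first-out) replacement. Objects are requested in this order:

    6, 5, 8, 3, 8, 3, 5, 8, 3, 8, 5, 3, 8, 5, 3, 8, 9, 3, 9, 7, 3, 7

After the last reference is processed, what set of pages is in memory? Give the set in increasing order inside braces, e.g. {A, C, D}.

6: miss, frames [6]
5: miss, frames [6, 5]
8: miss, frames [6, 5, 8]
3: miss, frames [6, 5, 8, 3]
8: hit
3: hit
5: hit
8: hit
3: hit
8: hit
5: hit
3: hit
8: hit
5: hit
3: hit
8: hit
9: miss, evict 6, frames [5, 8, 3, 9]
3: hit
9: hit
7: miss, evict 5, frames [8, 3, 9, 7]
3: hit
7: hit

{3, 7, 8, 9}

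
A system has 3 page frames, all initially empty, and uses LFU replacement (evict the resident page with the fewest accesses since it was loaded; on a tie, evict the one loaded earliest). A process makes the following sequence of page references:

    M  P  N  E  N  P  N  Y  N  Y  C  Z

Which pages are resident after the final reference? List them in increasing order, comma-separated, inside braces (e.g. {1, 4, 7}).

M → fault, frames {M}
P → fault, frames {M,P}
N → fault, frames {M,P,N}
E → fault, evict M, frames {P,N,E}
N → hit
P → hit
N → hit
Y → fault, evict E, frames {P,N,Y}
N → hit
Y → hit
C → fault, evict P, frames {N,Y,C}
Z → fault, evict C, frames {N,Y,Z}

{N, Y, Z}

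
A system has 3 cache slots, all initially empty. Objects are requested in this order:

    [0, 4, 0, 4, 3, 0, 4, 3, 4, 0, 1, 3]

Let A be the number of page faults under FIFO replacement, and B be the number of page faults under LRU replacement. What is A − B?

Under FIFO: F F . . F . . . . . F . → 4 faults.
Under LRU: F F . . F . . . . . F F → 5 faults.
A − B = 4 − 5 = -1.

-1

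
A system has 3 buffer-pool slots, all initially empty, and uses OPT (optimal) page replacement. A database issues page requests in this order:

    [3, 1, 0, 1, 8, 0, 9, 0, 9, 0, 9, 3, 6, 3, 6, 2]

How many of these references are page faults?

3 → miss, frames (3)
1 → miss, frames (3 1)
0 → miss, frames (3 1 0)
1 → hit
8 → miss, evict 1, frames (3 0 8)
0 → hit
9 → miss, evict 8, frames (3 0 9)
0 → hit
9 → hit
0 → hit
9 → hit
3 → hit
6 → miss, evict 9, frames (3 0 6)
3 → hit
6 → hit
2 → miss, evict 6, frames (3 0 2)
Page faults: 7.

7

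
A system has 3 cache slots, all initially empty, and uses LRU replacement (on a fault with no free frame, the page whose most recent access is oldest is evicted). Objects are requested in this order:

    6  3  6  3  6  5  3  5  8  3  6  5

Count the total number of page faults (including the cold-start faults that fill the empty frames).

6

6 -> miss, frames {6}
3 -> miss, frames {6,3}
6 -> hit
3 -> hit
6 -> hit
5 -> miss, frames {3,6,5}
3 -> hit
5 -> hit
8 -> miss, evict 6, frames {3,5,8}
3 -> hit
6 -> miss, evict 5, frames {8,3,6}
5 -> miss, evict 8, frames {3,6,5}
Page faults: 6.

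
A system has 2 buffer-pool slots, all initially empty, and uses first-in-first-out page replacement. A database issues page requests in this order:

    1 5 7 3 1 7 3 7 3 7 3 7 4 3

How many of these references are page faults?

1 → fault, frames {1}
5 → fault, frames {1,5}
7 → fault, evict 1, frames {5,7}
3 → fault, evict 5, frames {7,3}
1 → fault, evict 7, frames {3,1}
7 → fault, evict 3, frames {1,7}
3 → fault, evict 1, frames {7,3}
7 → hit
3 → hit
7 → hit
3 → hit
7 → hit
4 → fault, evict 7, frames {3,4}
3 → hit
Page faults: 8.

8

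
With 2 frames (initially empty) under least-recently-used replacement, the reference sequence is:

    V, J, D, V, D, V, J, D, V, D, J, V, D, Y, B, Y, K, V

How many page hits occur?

V: miss, frames {V}
J: miss, frames {V,J}
D: miss, evict V, frames {J,D}
V: miss, evict J, frames {D,V}
D: hit
V: hit
J: miss, evict D, frames {V,J}
D: miss, evict V, frames {J,D}
V: miss, evict J, frames {D,V}
D: hit
J: miss, evict V, frames {D,J}
V: miss, evict D, frames {J,V}
D: miss, evict J, frames {V,D}
Y: miss, evict V, frames {D,Y}
B: miss, evict D, frames {Y,B}
Y: hit
K: miss, evict B, frames {Y,K}
V: miss, evict Y, frames {K,V}
Hits: 4.

4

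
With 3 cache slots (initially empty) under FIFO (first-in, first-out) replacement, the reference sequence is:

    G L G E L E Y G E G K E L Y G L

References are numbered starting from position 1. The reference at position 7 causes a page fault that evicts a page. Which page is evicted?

G

pos 1: G → fault, frames [G]
pos 2: L → fault, frames [G, L]
pos 3: G → hit
pos 4: E → fault, frames [G, L, E]
pos 5: L → hit
pos 6: E → hit
pos 7: Y → fault, evict G, frames [L, E, Y]
At position 7, page G is evicted.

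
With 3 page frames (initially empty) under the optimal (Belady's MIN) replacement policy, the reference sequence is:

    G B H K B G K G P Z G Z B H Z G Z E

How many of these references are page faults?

G -> miss, frames {G}
B -> miss, frames {G,B}
H -> miss, frames {G,B,H}
K -> miss, evict H, frames {G,B,K}
B -> hit
G -> hit
K -> hit
G -> hit
P -> miss, evict K, frames {G,B,P}
Z -> miss, evict P, frames {G,B,Z}
G -> hit
Z -> hit
B -> hit
H -> miss, evict B, frames {G,Z,H}
Z -> hit
G -> hit
Z -> hit
E -> miss, evict H, frames {G,Z,E}
Page faults: 8.

8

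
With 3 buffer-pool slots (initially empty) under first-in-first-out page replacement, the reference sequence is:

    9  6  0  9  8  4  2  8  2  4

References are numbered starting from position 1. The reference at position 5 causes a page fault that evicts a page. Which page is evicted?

pos 1: 9: fault, frames [9]
pos 2: 6: fault, frames [9, 6]
pos 3: 0: fault, frames [9, 6, 0]
pos 4: 9: hit
pos 5: 8: fault, evict 9, frames [6, 0, 8]
At position 5, page 9 is evicted.

9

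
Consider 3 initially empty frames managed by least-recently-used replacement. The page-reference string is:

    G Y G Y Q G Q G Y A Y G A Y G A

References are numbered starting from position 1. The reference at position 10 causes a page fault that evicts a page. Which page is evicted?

Q

pos 1: G → miss, frames {G}
pos 2: Y → miss, frames {G,Y}
pos 3: G → hit
pos 4: Y → hit
pos 5: Q → miss, frames {G,Y,Q}
pos 6: G → hit
pos 7: Q → hit
pos 8: G → hit
pos 9: Y → hit
pos 10: A → miss, evict Q, frames {G,Y,A}
At position 10, page Q is evicted.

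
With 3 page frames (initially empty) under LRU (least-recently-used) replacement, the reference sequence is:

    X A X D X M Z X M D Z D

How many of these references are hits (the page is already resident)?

X → miss, frames (X)
A → miss, frames (X A)
X → hit
D → miss, frames (A X D)
X → hit
M → miss, evict A, frames (D X M)
Z → miss, evict D, frames (X M Z)
X → hit
M → hit
D → miss, evict Z, frames (X M D)
Z → miss, evict X, frames (M D Z)
D → hit
Hits: 5.

5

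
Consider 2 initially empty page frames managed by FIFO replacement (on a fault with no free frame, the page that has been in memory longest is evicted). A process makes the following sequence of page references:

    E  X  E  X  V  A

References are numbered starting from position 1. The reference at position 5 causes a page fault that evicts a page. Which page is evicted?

E

pos 1: E -> miss, frames {E}
pos 2: X -> miss, frames {E,X}
pos 3: E -> hit
pos 4: X -> hit
pos 5: V -> miss, evict E, frames {X,V}
At position 5, page E is evicted.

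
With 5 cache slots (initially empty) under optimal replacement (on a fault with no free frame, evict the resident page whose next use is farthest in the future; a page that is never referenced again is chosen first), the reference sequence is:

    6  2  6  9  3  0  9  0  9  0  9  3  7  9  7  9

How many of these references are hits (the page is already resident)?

10

6: fault, frames (6)
2: fault, frames (6 2)
6: hit
9: fault, frames (6 2 9)
3: fault, frames (6 2 9 3)
0: fault, frames (6 2 9 3 0)
9: hit
0: hit
9: hit
0: hit
9: hit
3: hit
7: fault, evict 0, frames (6 2 9 3 7)
9: hit
7: hit
9: hit
Hits: 10.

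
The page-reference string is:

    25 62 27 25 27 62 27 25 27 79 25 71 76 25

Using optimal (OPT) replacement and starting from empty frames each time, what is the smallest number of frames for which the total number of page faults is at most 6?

3

f=1: 14 faults
f=2: 8 faults
f=3: 6 faults
f=4: 6 faults
f=5: 6 faults
f=6: 6 faults
Smallest f with faults ≤ 6 is 3.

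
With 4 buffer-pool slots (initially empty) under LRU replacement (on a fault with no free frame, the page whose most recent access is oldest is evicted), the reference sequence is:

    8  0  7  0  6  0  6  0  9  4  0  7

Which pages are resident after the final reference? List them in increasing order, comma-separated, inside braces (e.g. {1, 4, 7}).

{0, 4, 7, 9}

8 → miss, frames (8)
0 → miss, frames (8 0)
7 → miss, frames (8 0 7)
0 → hit
6 → miss, frames (8 7 0 6)
0 → hit
6 → hit
0 → hit
9 → miss, evict 8, frames (7 6 0 9)
4 → miss, evict 7, frames (6 0 9 4)
0 → hit
7 → miss, evict 6, frames (9 4 0 7)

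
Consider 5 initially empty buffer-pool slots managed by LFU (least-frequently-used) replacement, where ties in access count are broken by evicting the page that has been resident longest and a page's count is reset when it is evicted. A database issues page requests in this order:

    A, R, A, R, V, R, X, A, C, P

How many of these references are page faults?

A → miss, frames {A}
R → miss, frames {A,R}
A → hit
R → hit
V → miss, frames {A,R,V}
R → hit
X → miss, frames {A,R,V,X}
A → hit
C → miss, frames {A,R,V,X,C}
P → miss, evict V, frames {A,R,X,C,P}
Page faults: 6.

6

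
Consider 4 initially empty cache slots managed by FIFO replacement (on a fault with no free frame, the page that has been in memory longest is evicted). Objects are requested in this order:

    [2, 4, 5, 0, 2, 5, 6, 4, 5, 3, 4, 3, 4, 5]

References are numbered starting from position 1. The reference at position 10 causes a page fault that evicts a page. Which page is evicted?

pos 1: 2: miss, frames (2)
pos 2: 4: miss, frames (2 4)
pos 3: 5: miss, frames (2 4 5)
pos 4: 0: miss, frames (2 4 5 0)
pos 5: 2: hit
pos 6: 5: hit
pos 7: 6: miss, evict 2, frames (4 5 0 6)
pos 8: 4: hit
pos 9: 5: hit
pos 10: 3: miss, evict 4, frames (5 0 6 3)
At position 10, page 4 is evicted.

4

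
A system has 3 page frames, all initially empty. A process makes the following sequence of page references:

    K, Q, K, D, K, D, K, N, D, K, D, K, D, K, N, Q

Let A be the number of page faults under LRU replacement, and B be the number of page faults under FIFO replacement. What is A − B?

Under LRU: F F . F . . . F . . . . . . . F → 5 faults.
Under FIFO: F F . F . . . F . F . . . . . F → 6 faults.
A − B = 5 − 6 = -1.

-1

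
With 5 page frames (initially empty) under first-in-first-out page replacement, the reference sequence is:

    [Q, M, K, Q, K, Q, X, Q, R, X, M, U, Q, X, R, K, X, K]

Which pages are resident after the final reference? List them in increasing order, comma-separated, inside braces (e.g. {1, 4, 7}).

{K, Q, R, U, X}

Q: fault, frames {Q}
M: fault, frames {Q,M}
K: fault, frames {Q,M,K}
Q: hit
K: hit
Q: hit
X: fault, frames {Q,M,K,X}
Q: hit
R: fault, frames {Q,M,K,X,R}
X: hit
M: hit
U: fault, evict Q, frames {M,K,X,R,U}
Q: fault, evict M, frames {K,X,R,U,Q}
X: hit
R: hit
K: hit
X: hit
K: hit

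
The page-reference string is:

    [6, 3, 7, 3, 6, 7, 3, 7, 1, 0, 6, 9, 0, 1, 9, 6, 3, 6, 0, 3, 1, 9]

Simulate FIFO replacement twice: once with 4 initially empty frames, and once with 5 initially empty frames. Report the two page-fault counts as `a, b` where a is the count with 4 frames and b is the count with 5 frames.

9, 8

4 frames: F F F . . . . . F F F F . . . . F . . . F . → 9 faults.
5 frames: F F F . . . . . F F . F . . . F F . . . . . → 8 faults.
8 < 9: adding a frame reduced faults, as is typical.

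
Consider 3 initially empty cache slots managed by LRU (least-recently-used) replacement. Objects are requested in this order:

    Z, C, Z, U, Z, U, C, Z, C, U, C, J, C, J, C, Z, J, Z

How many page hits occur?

13

Z: miss, frames {Z}
C: miss, frames {Z,C}
Z: hit
U: miss, frames {C,Z,U}
Z: hit
U: hit
C: hit
Z: hit
C: hit
U: hit
C: hit
J: miss, evict Z, frames {U,C,J}
C: hit
J: hit
C: hit
Z: miss, evict U, frames {J,C,Z}
J: hit
Z: hit
Hits: 13.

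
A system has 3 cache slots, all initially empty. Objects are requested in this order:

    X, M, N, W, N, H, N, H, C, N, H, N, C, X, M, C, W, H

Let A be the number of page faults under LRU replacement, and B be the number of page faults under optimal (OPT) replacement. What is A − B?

Under LRU: F F F F . F . . F . . . . F F . F F → 10 faults.
Under OPT: F F F F . F . . F . . . . F F . F . → 9 faults.
A − B = 10 − 9 = 1.

1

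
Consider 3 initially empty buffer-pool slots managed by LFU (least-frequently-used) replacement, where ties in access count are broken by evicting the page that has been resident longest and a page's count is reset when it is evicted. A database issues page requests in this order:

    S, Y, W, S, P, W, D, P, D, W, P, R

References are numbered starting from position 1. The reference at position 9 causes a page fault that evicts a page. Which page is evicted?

P

pos 1: S: fault, frames (S)
pos 2: Y: fault, frames (S Y)
pos 3: W: fault, frames (S Y W)
pos 4: S: hit
pos 5: P: fault, evict Y, frames (S W P)
pos 6: W: hit
pos 7: D: fault, evict P, frames (S W D)
pos 8: P: fault, evict D, frames (S W P)
pos 9: D: fault, evict P, frames (S W D)
At position 9, page P is evicted.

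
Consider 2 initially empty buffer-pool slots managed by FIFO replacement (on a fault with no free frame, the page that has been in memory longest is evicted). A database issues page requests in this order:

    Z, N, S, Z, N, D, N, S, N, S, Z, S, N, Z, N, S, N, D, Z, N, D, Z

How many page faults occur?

Z: miss, frames (Z)
N: miss, frames (Z N)
S: miss, evict Z, frames (N S)
Z: miss, evict N, frames (S Z)
N: miss, evict S, frames (Z N)
D: miss, evict Z, frames (N D)
N: hit
S: miss, evict N, frames (D S)
N: miss, evict D, frames (S N)
S: hit
Z: miss, evict S, frames (N Z)
S: miss, evict N, frames (Z S)
N: miss, evict Z, frames (S N)
Z: miss, evict S, frames (N Z)
N: hit
S: miss, evict N, frames (Z S)
N: miss, evict Z, frames (S N)
D: miss, evict S, frames (N D)
Z: miss, evict N, frames (D Z)
N: miss, evict D, frames (Z N)
D: miss, evict Z, frames (N D)
Z: miss, evict N, frames (D Z)
Page faults: 19.

19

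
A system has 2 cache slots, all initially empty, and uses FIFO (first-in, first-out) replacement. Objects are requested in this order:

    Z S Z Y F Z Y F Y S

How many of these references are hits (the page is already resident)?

Z: miss, frames [Z]
S: miss, frames [Z, S]
Z: hit
Y: miss, evict Z, frames [S, Y]
F: miss, evict S, frames [Y, F]
Z: miss, evict Y, frames [F, Z]
Y: miss, evict F, frames [Z, Y]
F: miss, evict Z, frames [Y, F]
Y: hit
S: miss, evict Y, frames [F, S]
Hits: 2.

2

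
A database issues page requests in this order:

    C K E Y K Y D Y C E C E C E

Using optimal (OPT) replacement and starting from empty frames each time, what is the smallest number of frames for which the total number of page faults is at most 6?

f=1: 14 faults
f=2: 7 faults
f=3: 6 faults
f=4: 5 faults
f=5: 5 faults
Smallest f with faults ≤ 6 is 3.

3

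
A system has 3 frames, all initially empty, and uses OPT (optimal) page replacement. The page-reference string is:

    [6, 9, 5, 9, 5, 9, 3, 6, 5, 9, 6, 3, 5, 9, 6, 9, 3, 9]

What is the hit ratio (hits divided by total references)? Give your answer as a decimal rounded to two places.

0.61

6: miss, frames [6]
9: miss, frames [6, 9]
5: miss, frames [6, 9, 5]
9: hit
5: hit
9: hit
3: miss, evict 9, frames [6, 5, 3]
6: hit
5: hit
9: miss, evict 5, frames [6, 3, 9]
6: hit
3: hit
5: miss, evict 3, frames [6, 9, 5]
9: hit
6: hit
9: hit
3: miss, evict 5, frames [6, 9, 3]
9: hit
Hits: 11 of 18 references → 11/18 = 0.6111.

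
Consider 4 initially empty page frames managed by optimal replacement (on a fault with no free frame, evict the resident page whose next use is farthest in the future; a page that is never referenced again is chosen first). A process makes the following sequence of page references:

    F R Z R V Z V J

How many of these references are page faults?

F -> miss, frames [F]
R -> miss, frames [F, R]
Z -> miss, frames [F, R, Z]
R -> hit
V -> miss, frames [F, R, Z, V]
Z -> hit
V -> hit
J -> miss, evict V, frames [F, R, Z, J]
Page faults: 5.

5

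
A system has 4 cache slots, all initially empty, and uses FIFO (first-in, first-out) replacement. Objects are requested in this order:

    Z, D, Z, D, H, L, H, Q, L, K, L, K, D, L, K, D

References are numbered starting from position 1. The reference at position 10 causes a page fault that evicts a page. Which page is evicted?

D

pos 1: Z -> fault, frames (Z)
pos 2: D -> fault, frames (Z D)
pos 3: Z -> hit
pos 4: D -> hit
pos 5: H -> fault, frames (Z D H)
pos 6: L -> fault, frames (Z D H L)
pos 7: H -> hit
pos 8: Q -> fault, evict Z, frames (D H L Q)
pos 9: L -> hit
pos 10: K -> fault, evict D, frames (H L Q K)
At position 10, page D is evicted.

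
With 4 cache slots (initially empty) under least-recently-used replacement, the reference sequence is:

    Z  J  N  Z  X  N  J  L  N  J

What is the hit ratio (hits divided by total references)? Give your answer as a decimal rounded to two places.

Z → miss, frames (Z)
J → miss, frames (Z J)
N → miss, frames (Z J N)
Z → hit
X → miss, frames (J N Z X)
N → hit
J → hit
L → miss, evict Z, frames (X N J L)
N → hit
J → hit
Hits: 5 of 10 references → 5/10 = 0.5000.

0.50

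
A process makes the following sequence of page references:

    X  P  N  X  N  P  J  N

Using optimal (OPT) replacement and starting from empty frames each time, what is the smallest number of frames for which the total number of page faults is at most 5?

2

f=1: 8 faults
f=2: 5 faults
f=3: 4 faults
f=4: 4 faults
Smallest f with faults ≤ 5 is 2.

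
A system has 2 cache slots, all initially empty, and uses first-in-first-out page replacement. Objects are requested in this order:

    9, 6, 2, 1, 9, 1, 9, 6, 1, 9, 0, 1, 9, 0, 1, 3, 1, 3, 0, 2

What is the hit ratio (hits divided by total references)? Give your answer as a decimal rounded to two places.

0.20

9: miss, frames (9)
6: miss, frames (9 6)
2: miss, evict 9, frames (6 2)
1: miss, evict 6, frames (2 1)
9: miss, evict 2, frames (1 9)
1: hit
9: hit
6: miss, evict 1, frames (9 6)
1: miss, evict 9, frames (6 1)
9: miss, evict 6, frames (1 9)
0: miss, evict 1, frames (9 0)
1: miss, evict 9, frames (0 1)
9: miss, evict 0, frames (1 9)
0: miss, evict 1, frames (9 0)
1: miss, evict 9, frames (0 1)
3: miss, evict 0, frames (1 3)
1: hit
3: hit
0: miss, evict 1, frames (3 0)
2: miss, evict 3, frames (0 2)
Hits: 4 of 20 references → 4/20 = 0.2000.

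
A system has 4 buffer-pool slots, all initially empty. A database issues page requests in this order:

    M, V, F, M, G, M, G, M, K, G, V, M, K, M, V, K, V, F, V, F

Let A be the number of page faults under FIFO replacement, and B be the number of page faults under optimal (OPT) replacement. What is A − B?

2

Under FIFO: F F F . F . . . F . . F . . F . . F . . → 8 faults.
Under OPT: F F F . F . . . F . . . . . . . . F . . → 6 faults.
A − B = 8 − 6 = 2.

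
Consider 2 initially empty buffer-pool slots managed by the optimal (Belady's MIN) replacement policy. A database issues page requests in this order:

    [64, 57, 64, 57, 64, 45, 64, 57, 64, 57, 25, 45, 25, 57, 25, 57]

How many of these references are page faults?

64: fault, frames [64]
57: fault, frames [64, 57]
64: hit
57: hit
64: hit
45: fault, evict 57, frames [64, 45]
64: hit
57: fault, evict 45, frames [64, 57]
64: hit
57: hit
25: fault, evict 64, frames [57, 25]
45: fault, evict 57, frames [25, 45]
25: hit
57: fault, evict 45, frames [25, 57]
25: hit
57: hit
Page faults: 7.

7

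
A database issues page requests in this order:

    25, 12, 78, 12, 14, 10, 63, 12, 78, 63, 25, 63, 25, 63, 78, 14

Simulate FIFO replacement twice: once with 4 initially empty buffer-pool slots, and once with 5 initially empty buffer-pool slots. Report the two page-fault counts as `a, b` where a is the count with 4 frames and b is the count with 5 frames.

10, 7

4 frames: F F F . F F F F F . F . . . . F → 10 faults.
5 frames: F F F . F F F . . . F . . . . . → 7 faults.
7 < 10: adding a frame reduced faults, as is typical.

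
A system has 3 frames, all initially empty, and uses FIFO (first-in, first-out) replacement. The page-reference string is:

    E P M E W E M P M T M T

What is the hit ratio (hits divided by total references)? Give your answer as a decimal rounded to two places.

0.33

E -> fault, frames (E)
P -> fault, frames (E P)
M -> fault, frames (E P M)
E -> hit
W -> fault, evict E, frames (P M W)
E -> fault, evict P, frames (M W E)
M -> hit
P -> fault, evict M, frames (W E P)
M -> fault, evict W, frames (E P M)
T -> fault, evict E, frames (P M T)
M -> hit
T -> hit
Hits: 4 of 12 references → 4/12 = 0.3333.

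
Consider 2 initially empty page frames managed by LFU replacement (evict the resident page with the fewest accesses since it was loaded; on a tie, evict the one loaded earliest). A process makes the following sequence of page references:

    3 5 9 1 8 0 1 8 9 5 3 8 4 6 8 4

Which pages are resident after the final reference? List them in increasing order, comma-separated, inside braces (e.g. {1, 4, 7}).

3: miss, frames [3]
5: miss, frames [3, 5]
9: miss, evict 3, frames [5, 9]
1: miss, evict 5, frames [9, 1]
8: miss, evict 9, frames [1, 8]
0: miss, evict 1, frames [8, 0]
1: miss, evict 8, frames [0, 1]
8: miss, evict 0, frames [1, 8]
9: miss, evict 1, frames [8, 9]
5: miss, evict 8, frames [9, 5]
3: miss, evict 9, frames [5, 3]
8: miss, evict 5, frames [3, 8]
4: miss, evict 3, frames [8, 4]
6: miss, evict 8, frames [4, 6]
8: miss, evict 4, frames [6, 8]
4: miss, evict 6, frames [8, 4]

{4, 8}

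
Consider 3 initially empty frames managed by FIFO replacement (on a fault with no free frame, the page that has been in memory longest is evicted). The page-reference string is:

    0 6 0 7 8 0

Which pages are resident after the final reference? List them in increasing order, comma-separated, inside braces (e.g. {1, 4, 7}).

0 → miss, frames {0}
6 → miss, frames {0,6}
0 → hit
7 → miss, frames {0,6,7}
8 → miss, evict 0, frames {6,7,8}
0 → miss, evict 6, frames {7,8,0}

{0, 7, 8}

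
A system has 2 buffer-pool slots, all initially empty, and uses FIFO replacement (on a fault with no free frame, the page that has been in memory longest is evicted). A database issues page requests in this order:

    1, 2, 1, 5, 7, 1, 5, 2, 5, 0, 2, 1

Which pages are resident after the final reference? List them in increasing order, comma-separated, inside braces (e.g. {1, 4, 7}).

{0, 1}

1 → fault, frames [1]
2 → fault, frames [1, 2]
1 → hit
5 → fault, evict 1, frames [2, 5]
7 → fault, evict 2, frames [5, 7]
1 → fault, evict 5, frames [7, 1]
5 → fault, evict 7, frames [1, 5]
2 → fault, evict 1, frames [5, 2]
5 → hit
0 → fault, evict 5, frames [2, 0]
2 → hit
1 → fault, evict 2, frames [0, 1]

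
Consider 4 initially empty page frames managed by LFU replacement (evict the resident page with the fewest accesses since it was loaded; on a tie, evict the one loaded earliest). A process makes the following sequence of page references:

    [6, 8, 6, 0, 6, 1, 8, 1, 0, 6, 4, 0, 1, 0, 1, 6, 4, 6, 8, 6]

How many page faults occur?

6

6: fault, frames {6}
8: fault, frames {6,8}
6: hit
0: fault, frames {6,8,0}
6: hit
1: fault, frames {6,8,0,1}
8: hit
1: hit
0: hit
6: hit
4: fault, evict 8, frames {6,0,1,4}
0: hit
1: hit
0: hit
1: hit
6: hit
4: hit
6: hit
8: fault, evict 4, frames {6,0,1,8}
6: hit
Page faults: 6.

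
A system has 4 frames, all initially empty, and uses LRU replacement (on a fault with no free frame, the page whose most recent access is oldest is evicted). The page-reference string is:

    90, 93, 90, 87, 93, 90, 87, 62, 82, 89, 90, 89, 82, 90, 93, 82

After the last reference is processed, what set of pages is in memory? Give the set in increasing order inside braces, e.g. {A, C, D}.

{82, 89, 90, 93}

90: miss, frames [90]
93: miss, frames [90, 93]
90: hit
87: miss, frames [93, 90, 87]
93: hit
90: hit
87: hit
62: miss, frames [93, 90, 87, 62]
82: miss, evict 93, frames [90, 87, 62, 82]
89: miss, evict 90, frames [87, 62, 82, 89]
90: miss, evict 87, frames [62, 82, 89, 90]
89: hit
82: hit
90: hit
93: miss, evict 62, frames [89, 82, 90, 93]
82: hit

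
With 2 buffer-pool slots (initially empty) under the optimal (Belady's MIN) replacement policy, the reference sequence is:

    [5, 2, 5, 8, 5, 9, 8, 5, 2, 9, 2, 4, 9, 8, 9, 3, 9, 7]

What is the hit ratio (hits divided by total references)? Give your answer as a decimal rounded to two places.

5: miss, frames {5}
2: miss, frames {5,2}
5: hit
8: miss, evict 2, frames {5,8}
5: hit
9: miss, evict 5, frames {8,9}
8: hit
5: miss, evict 8, frames {9,5}
2: miss, evict 5, frames {9,2}
9: hit
2: hit
4: miss, evict 2, frames {9,4}
9: hit
8: miss, evict 4, frames {9,8}
9: hit
3: miss, evict 8, frames {9,3}
9: hit
7: miss, evict 3, frames {9,7}
Hits: 8 of 18 references → 8/18 = 0.4444.

0.44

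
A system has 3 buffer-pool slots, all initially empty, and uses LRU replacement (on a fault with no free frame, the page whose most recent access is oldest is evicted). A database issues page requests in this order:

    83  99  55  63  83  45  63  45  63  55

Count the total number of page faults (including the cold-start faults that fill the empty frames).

7

83 → fault, frames [83]
99 → fault, frames [83, 99]
55 → fault, frames [83, 99, 55]
63 → fault, evict 83, frames [99, 55, 63]
83 → fault, evict 99, frames [55, 63, 83]
45 → fault, evict 55, frames [63, 83, 45]
63 → hit
45 → hit
63 → hit
55 → fault, evict 83, frames [45, 63, 55]
Page faults: 7.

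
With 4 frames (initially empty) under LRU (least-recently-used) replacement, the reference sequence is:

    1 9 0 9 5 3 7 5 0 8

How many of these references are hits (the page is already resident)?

1 → miss, frames (1)
9 → miss, frames (1 9)
0 → miss, frames (1 9 0)
9 → hit
5 → miss, frames (1 0 9 5)
3 → miss, evict 1, frames (0 9 5 3)
7 → miss, evict 0, frames (9 5 3 7)
5 → hit
0 → miss, evict 9, frames (3 7 5 0)
8 → miss, evict 3, frames (7 5 0 8)
Hits: 2.

2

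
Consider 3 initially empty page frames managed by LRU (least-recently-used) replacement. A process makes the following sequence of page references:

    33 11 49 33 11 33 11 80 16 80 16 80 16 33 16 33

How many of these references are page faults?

33 → fault, frames [33]
11 → fault, frames [33, 11]
49 → fault, frames [33, 11, 49]
33 → hit
11 → hit
33 → hit
11 → hit
80 → fault, evict 49, frames [33, 11, 80]
16 → fault, evict 33, frames [11, 80, 16]
80 → hit
16 → hit
80 → hit
16 → hit
33 → fault, evict 11, frames [80, 16, 33]
16 → hit
33 → hit
Page faults: 6.

6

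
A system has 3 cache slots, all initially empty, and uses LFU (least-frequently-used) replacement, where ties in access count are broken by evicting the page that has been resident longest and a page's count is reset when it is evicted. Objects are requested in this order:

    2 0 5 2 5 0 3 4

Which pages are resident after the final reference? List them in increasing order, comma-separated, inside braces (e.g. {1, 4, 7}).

{0, 4, 5}

2 -> fault, frames (2)
0 -> fault, frames (2 0)
5 -> fault, frames (2 0 5)
2 -> hit
5 -> hit
0 -> hit
3 -> fault, evict 2, frames (0 5 3)
4 -> fault, evict 3, frames (0 5 4)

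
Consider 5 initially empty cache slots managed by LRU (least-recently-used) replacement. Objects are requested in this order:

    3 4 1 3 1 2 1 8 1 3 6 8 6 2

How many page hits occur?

3 -> miss, frames {3}
4 -> miss, frames {3,4}
1 -> miss, frames {3,4,1}
3 -> hit
1 -> hit
2 -> miss, frames {4,3,1,2}
1 -> hit
8 -> miss, frames {4,3,2,1,8}
1 -> hit
3 -> hit
6 -> miss, evict 4, frames {2,8,1,3,6}
8 -> hit
6 -> hit
2 -> hit
Hits: 8.

8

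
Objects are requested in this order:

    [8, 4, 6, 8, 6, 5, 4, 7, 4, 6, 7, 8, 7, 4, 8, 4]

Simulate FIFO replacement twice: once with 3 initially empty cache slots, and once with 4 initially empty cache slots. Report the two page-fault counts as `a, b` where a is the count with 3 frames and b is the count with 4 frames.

10, 7

3 frames: F F F . . F . F F F . F F F . . → 10 faults.
4 frames: F F F . . F . F . . . F . F . . → 7 faults.
7 < 10: adding a frame reduced faults, as is typical.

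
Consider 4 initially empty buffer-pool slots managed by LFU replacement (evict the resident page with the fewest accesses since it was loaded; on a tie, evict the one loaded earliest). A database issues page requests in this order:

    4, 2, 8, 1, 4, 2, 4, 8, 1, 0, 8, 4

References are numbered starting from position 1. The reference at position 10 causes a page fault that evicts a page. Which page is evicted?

pos 1: 4 → miss, frames {4}
pos 2: 2 → miss, frames {4,2}
pos 3: 8 → miss, frames {4,2,8}
pos 4: 1 → miss, frames {4,2,8,1}
pos 5: 4 → hit
pos 6: 2 → hit
pos 7: 4 → hit
pos 8: 8 → hit
pos 9: 1 → hit
pos 10: 0 → miss, evict 2, frames {4,8,1,0}
At position 10, page 2 is evicted.

2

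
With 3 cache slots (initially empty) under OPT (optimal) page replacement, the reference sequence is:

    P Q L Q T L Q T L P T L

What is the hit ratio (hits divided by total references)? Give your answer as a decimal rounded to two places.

P: fault, frames (P)
Q: fault, frames (P Q)
L: fault, frames (P Q L)
Q: hit
T: fault, evict P, frames (Q L T)
L: hit
Q: hit
T: hit
L: hit
P: fault, evict Q, frames (L T P)
T: hit
L: hit
Hits: 7 of 12 references → 7/12 = 0.5833.

0.58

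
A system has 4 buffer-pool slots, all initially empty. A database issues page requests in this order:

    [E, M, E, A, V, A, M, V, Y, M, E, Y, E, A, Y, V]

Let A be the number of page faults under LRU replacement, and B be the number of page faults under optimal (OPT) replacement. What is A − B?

Under LRU: F F . F F . . . F . F . . F . F → 8 faults.
Under OPT: F F . F F . . . F . . . . . . F → 6 faults.
A − B = 8 − 6 = 2.

2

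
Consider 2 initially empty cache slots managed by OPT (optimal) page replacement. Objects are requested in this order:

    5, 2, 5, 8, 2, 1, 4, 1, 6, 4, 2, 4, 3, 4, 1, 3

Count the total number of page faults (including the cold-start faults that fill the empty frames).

9

5: miss, frames {5}
2: miss, frames {5,2}
5: hit
8: miss, evict 5, frames {2,8}
2: hit
1: miss, evict 8, frames {2,1}
4: miss, evict 2, frames {1,4}
1: hit
6: miss, evict 1, frames {4,6}
4: hit
2: miss, evict 6, frames {4,2}
4: hit
3: miss, evict 2, frames {4,3}
4: hit
1: miss, evict 4, frames {3,1}
3: hit
Page faults: 9.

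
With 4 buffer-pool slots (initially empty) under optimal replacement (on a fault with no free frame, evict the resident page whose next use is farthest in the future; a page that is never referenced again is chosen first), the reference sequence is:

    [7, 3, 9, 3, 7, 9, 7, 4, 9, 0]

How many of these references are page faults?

7 → fault, frames [7]
3 → fault, frames [7, 3]
9 → fault, frames [7, 3, 9]
3 → hit
7 → hit
9 → hit
7 → hit
4 → fault, frames [7, 3, 9, 4]
9 → hit
0 → fault, evict 4, frames [7, 3, 9, 0]
Page faults: 5.

5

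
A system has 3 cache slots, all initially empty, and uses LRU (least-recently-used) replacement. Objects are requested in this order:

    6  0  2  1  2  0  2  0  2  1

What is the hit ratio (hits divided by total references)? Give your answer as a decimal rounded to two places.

6: fault, frames {6}
0: fault, frames {6,0}
2: fault, frames {6,0,2}
1: fault, evict 6, frames {0,2,1}
2: hit
0: hit
2: hit
0: hit
2: hit
1: hit
Hits: 6 of 10 references → 6/10 = 0.6000.

0.60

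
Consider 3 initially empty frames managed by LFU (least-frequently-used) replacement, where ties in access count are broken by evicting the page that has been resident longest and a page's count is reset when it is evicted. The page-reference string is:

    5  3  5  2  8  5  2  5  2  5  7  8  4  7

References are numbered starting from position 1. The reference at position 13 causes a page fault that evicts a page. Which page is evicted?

pos 1: 5 → miss, frames {5}
pos 2: 3 → miss, frames {5,3}
pos 3: 5 → hit
pos 4: 2 → miss, frames {5,3,2}
pos 5: 8 → miss, evict 3, frames {5,2,8}
pos 6: 5 → hit
pos 7: 2 → hit
pos 8: 5 → hit
pos 9: 2 → hit
pos 10: 5 → hit
pos 11: 7 → miss, evict 8, frames {5,2,7}
pos 12: 8 → miss, evict 7, frames {5,2,8}
pos 13: 4 → miss, evict 8, frames {5,2,4}
At position 13, page 8 is evicted.

8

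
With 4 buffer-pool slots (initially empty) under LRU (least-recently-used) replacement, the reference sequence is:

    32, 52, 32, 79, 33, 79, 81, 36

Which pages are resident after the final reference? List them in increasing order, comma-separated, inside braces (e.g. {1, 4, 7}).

{33, 36, 79, 81}

32 → miss, frames [32]
52 → miss, frames [32, 52]
32 → hit
79 → miss, frames [52, 32, 79]
33 → miss, frames [52, 32, 79, 33]
79 → hit
81 → miss, evict 52, frames [32, 33, 79, 81]
36 → miss, evict 32, frames [33, 79, 81, 36]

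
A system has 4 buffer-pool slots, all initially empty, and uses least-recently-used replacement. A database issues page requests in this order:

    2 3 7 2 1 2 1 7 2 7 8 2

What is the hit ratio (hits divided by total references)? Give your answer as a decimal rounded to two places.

0.58

2 → miss, frames [2]
3 → miss, frames [2, 3]
7 → miss, frames [2, 3, 7]
2 → hit
1 → miss, frames [3, 7, 2, 1]
2 → hit
1 → hit
7 → hit
2 → hit
7 → hit
8 → miss, evict 3, frames [1, 2, 7, 8]
2 → hit
Hits: 7 of 12 references → 7/12 = 0.5833.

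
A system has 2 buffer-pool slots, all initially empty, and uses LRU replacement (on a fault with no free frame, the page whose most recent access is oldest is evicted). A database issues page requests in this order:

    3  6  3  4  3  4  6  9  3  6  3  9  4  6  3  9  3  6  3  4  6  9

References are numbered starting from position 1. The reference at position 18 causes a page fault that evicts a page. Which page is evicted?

pos 1: 3 -> miss, frames [3]
pos 2: 6 -> miss, frames [3, 6]
pos 3: 3 -> hit
pos 4: 4 -> miss, evict 6, frames [3, 4]
pos 5: 3 -> hit
pos 6: 4 -> hit
pos 7: 6 -> miss, evict 3, frames [4, 6]
pos 8: 9 -> miss, evict 4, frames [6, 9]
pos 9: 3 -> miss, evict 6, frames [9, 3]
pos 10: 6 -> miss, evict 9, frames [3, 6]
pos 11: 3 -> hit
pos 12: 9 -> miss, evict 6, frames [3, 9]
pos 13: 4 -> miss, evict 3, frames [9, 4]
pos 14: 6 -> miss, evict 9, frames [4, 6]
pos 15: 3 -> miss, evict 4, frames [6, 3]
pos 16: 9 -> miss, evict 6, frames [3, 9]
pos 17: 3 -> hit
pos 18: 6 -> miss, evict 9, frames [3, 6]
At position 18, page 9 is evicted.

9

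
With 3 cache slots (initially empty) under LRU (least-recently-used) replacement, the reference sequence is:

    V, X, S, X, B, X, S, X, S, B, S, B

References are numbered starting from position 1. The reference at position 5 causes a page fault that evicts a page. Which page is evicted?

pos 1: V -> miss, frames (V)
pos 2: X -> miss, frames (V X)
pos 3: S -> miss, frames (V X S)
pos 4: X -> hit
pos 5: B -> miss, evict V, frames (S X B)
At position 5, page V is evicted.

V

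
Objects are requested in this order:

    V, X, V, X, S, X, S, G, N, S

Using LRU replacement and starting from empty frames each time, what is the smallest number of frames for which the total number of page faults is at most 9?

2

f=1: 10 faults
f=2: 6 faults
f=3: 5 faults
f=4: 5 faults
f=5: 5 faults
Smallest f with faults ≤ 9 is 2.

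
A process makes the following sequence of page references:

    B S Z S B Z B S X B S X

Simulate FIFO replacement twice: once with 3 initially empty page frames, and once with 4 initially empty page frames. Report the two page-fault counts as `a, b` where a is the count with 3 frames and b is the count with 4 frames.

6, 4

3 frames: F F F . . . . . F F F . → 6 faults.
4 frames: F F F . . . . . F . . . → 4 faults.
4 < 6: adding a frame reduced faults, as is typical.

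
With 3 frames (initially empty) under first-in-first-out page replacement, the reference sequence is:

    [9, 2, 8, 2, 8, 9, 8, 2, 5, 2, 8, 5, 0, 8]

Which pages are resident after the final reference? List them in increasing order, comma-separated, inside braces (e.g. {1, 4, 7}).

9 → fault, frames {9}
2 → fault, frames {9,2}
8 → fault, frames {9,2,8}
2 → hit
8 → hit
9 → hit
8 → hit
2 → hit
5 → fault, evict 9, frames {2,8,5}
2 → hit
8 → hit
5 → hit
0 → fault, evict 2, frames {8,5,0}
8 → hit

{0, 5, 8}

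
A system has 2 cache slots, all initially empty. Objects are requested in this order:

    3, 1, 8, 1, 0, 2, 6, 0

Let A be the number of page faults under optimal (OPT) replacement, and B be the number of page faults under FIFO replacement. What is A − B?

-1

Under OPT: F F F . F F F . → 6 faults.
Under FIFO: F F F . F F F F → 7 faults.
A − B = 6 − 7 = -1.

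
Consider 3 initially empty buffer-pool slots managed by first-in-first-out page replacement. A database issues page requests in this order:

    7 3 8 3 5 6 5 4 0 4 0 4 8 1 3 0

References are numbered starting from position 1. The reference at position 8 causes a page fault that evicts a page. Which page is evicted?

pos 1: 7: fault, frames (7)
pos 2: 3: fault, frames (7 3)
pos 3: 8: fault, frames (7 3 8)
pos 4: 3: hit
pos 5: 5: fault, evict 7, frames (3 8 5)
pos 6: 6: fault, evict 3, frames (8 5 6)
pos 7: 5: hit
pos 8: 4: fault, evict 8, frames (5 6 4)
At position 8, page 8 is evicted.

8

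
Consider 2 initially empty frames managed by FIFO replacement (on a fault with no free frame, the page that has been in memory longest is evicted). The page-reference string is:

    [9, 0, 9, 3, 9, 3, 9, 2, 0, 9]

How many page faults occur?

7

9: miss, frames [9]
0: miss, frames [9, 0]
9: hit
3: miss, evict 9, frames [0, 3]
9: miss, evict 0, frames [3, 9]
3: hit
9: hit
2: miss, evict 3, frames [9, 2]
0: miss, evict 9, frames [2, 0]
9: miss, evict 2, frames [0, 9]
Page faults: 7.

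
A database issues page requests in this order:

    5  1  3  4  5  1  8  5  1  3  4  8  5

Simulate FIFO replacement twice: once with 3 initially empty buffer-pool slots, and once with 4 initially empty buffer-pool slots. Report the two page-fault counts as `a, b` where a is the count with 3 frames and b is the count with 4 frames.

3 frames: F F F F F F F . . F F . F → 10 faults.
4 frames: F F F F . . F F F F F F F → 11 faults.
11 > 10: adding a frame increased faults — Belady's anomaly.

10, 11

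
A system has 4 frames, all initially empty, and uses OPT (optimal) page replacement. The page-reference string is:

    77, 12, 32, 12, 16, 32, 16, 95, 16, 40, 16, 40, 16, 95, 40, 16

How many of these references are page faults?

6

77 → fault, frames [77]
12 → fault, frames [77, 12]
32 → fault, frames [77, 12, 32]
12 → hit
16 → fault, frames [77, 12, 32, 16]
32 → hit
16 → hit
95 → fault, evict 32, frames [77, 12, 16, 95]
16 → hit
40 → fault, evict 12, frames [77, 16, 95, 40]
16 → hit
40 → hit
16 → hit
95 → hit
40 → hit
16 → hit
Page faults: 6.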